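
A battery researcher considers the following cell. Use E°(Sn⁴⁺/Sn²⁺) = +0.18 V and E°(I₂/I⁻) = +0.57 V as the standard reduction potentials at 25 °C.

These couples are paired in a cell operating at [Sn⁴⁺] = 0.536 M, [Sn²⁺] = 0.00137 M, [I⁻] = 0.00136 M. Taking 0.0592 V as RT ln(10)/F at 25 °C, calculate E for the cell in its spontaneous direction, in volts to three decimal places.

I₂/I⁻ is the cathode (higher E°), Sn⁴⁺/Sn²⁺ the anode: E°cell = +0.57 − (+0.18) = +0.39 V, n = 2.
Overall: I₂(s) + Sn²⁺(aq) → 2 I⁻(aq) + Sn⁴⁺(aq)
Q = [I⁻]^2·[Sn⁴⁺] / ([Sn²⁺]); log Q = -3.140.
E = E° − (0.0592/n) log Q = +0.39 − (0.0592/2)(-3.140) = +0.483 V.

+0.483 V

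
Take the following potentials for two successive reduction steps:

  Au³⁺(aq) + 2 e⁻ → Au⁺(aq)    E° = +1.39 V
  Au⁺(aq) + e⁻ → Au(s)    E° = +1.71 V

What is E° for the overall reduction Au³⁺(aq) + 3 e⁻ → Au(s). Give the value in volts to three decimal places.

Adding the free-energy changes (−nFE°) of the two steps gives −n₃FE°₃ = −n₁FE°₁ − n₂FE°₂.
E°₃ = (2×+1.39 + 1×+1.71) / 3 = (+4.490) / 3 = +1.497 V.

+1.497 V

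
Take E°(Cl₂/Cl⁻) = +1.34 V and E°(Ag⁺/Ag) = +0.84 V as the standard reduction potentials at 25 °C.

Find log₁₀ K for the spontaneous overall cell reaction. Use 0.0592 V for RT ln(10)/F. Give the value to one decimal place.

Cathode: Cl₂/Cl⁻; anode: Ag⁺/Ag. E°cell = +0.50 V, n = 2.
log K = nE°cell / 0.0592 = (2)(+0.50) / 0.0592 = 16.9.

16.9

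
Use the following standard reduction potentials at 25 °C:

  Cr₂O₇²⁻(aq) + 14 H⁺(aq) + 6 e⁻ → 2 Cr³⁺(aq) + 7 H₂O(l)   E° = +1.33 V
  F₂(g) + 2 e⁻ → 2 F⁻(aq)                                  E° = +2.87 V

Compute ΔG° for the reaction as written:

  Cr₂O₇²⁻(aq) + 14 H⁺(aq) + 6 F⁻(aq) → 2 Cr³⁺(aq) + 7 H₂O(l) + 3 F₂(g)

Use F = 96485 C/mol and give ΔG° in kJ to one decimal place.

+891.5 kJ

As written, Cr₂O₇²⁻/Cr³⁺ is reduced (cathode) and F₂/F⁻ is oxidised (anode), so E°cell = (+1.33) − (+2.87) = -1.54 V.
Balancing electrons gives n = 6.
ΔG° = −nFE° = −(6)(96485)(-1.54) = 891,521 J = +891.5 kJ.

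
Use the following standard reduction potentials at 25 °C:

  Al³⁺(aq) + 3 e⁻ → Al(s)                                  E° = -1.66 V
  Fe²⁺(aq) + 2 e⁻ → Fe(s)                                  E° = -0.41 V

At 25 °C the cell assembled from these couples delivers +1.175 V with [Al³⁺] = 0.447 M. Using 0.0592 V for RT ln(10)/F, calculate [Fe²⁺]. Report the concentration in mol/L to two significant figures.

Fe²⁺/Fe is the cathode, Al³⁺/Al the anode: E°cell = +1.25 V, n = 6.
Overall reaction: 3 Fe²⁺(aq) + 2 Al(s) → 3 Fe(s) + 2 Al³⁺(aq); Q = [Al³⁺]^2/[Fe²⁺]^3.
From E = E° − (0.0592/n) log Q: log Q = (E° − E)·n/0.0592 = (+1.25 − (+1.175))·6/0.0592 = 7.6014.
So 3·log[Fe²⁺] = 2·log(0.447) − log Q = -0.6994 − (7.6014) = -8.3008; log[Fe²⁺] = -8.3008 / 3 = -2.7669; [Fe²⁺] = 10^(-2.7669) ≈ 0.0017 M.

0.0017 M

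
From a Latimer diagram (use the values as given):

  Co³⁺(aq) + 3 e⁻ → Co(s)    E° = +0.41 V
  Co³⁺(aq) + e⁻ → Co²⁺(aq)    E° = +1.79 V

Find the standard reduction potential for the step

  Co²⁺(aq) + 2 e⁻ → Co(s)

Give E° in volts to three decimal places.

Sequential free energies add, so n₃E°₃ = n₁E°₁ + n₂E°₂.
With n₃ = 3, and the known step contributing 1×(+1.79) V, the unknown satisfies 2·E° = 3×(+0.41) − 1×(+1.79) = -0.560.
E° = -0.560 / 2 = -0.280 V.

-0.280 V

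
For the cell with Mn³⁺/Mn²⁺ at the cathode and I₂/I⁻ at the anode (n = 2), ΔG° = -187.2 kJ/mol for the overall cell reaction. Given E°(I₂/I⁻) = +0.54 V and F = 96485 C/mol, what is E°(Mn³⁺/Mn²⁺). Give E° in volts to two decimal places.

+1.51 V

E°cell = −ΔG°/(nF) = −(-187.2×10³)/((2)(96485)) = +0.970 V.
Since Mn³⁺/Mn²⁺ is the cathode and I₂/I⁻ the anode, E°cell = E°(Mn³⁺/Mn²⁺) − E°(I₂/I⁻).
So E°(Mn³⁺/Mn²⁺) = E°cell + E°(I₂/I⁻) = +0.970 + (+0.54) = +1.51 V.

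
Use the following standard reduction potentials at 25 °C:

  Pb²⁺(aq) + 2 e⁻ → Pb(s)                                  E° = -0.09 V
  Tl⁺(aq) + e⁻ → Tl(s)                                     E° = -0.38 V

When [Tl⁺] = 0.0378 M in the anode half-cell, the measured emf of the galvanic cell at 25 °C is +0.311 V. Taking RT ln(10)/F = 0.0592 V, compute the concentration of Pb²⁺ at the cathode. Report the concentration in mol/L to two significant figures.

0.0073 M

Pb²⁺/Pb is the cathode, Tl⁺/Tl the anode: E°cell = +0.29 V, n = 2.
Overall reaction: Pb²⁺(aq) + 2 Tl(s) → Pb(s) + 2 Tl⁺(aq); Q = [Tl⁺]^2/[Pb²⁺]^1.
From E = E° − (0.0592/n) log Q: log Q = (E° − E)·n/0.0592 = (+0.29 − (+0.311))·2/0.0592 = -0.7095.
So 1·log[Pb²⁺] = 2·log(0.0378) − log Q = -2.8450 − (-0.7095) = -2.1355; [Pb²⁺] = 10^(-2.1355) ≈ 0.0073 M.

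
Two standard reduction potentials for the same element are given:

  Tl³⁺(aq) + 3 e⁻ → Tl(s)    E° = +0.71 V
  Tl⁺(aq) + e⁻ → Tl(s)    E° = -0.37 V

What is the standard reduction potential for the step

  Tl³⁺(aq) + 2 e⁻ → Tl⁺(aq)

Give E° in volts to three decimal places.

+1.250 V

Sequential free energies add, so n₃E°₃ = n₁E°₁ + n₂E°₂.
With n₃ = 3, and the known step contributing 1×(-0.37) V, the unknown satisfies 2·E° = 3×(+0.71) − 1×(-0.37) = +2.500.
E° = +2.500 / 2 = +1.250 V.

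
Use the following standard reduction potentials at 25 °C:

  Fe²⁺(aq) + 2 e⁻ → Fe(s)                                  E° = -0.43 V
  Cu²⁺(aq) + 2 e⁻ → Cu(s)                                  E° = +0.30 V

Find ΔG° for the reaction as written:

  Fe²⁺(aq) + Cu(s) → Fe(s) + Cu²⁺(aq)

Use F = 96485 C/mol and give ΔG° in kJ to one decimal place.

+140.9 kJ

As written, Fe²⁺/Fe is reduced (cathode) and Cu²⁺/Cu is oxidised (anode), so E°cell = (-0.43) − (+0.30) = -0.73 V.
Balancing electrons gives n = 2.
ΔG° = −nFE° = −(2)(96485)(-0.73) = 140,868 J = +140.9 kJ.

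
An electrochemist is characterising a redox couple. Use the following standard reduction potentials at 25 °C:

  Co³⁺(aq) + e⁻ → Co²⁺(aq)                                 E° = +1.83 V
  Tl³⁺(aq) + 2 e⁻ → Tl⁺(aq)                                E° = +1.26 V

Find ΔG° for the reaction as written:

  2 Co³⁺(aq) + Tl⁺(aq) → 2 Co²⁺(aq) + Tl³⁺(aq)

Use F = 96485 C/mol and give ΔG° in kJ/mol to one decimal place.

As written, Co³⁺/Co²⁺ is reduced (cathode) and Tl³⁺/Tl⁺ is oxidised (anode), so E°cell = (+1.83) − (+1.26) = +0.57 V.
Balancing electrons gives n = 2.
ΔG° = −nFE° = −(2)(96485)(+0.57) = -109,993 J = -110.0 kJ/mol.

-110.0 kJ/mol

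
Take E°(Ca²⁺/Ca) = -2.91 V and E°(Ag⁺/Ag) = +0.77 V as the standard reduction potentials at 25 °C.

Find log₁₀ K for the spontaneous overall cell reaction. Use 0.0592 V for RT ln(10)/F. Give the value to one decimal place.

Cathode: Ag⁺/Ag; anode: Ca²⁺/Ca. E°cell = +3.68 V, n = 2.
log K = nE°cell / 0.0592 = (2)(+3.68) / 0.0592 = 124.3.

124.3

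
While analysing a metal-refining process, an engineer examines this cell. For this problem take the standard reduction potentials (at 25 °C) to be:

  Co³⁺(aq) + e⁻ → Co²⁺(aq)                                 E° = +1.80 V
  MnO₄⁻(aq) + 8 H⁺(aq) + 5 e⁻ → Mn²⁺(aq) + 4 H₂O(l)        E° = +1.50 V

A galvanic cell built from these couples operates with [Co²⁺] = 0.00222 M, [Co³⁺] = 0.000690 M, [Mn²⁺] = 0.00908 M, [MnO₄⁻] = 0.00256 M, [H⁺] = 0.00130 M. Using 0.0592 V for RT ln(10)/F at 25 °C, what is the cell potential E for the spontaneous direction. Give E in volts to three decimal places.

Co³⁺/Co²⁺ is the cathode (higher E°), MnO₄⁻/Mn²⁺ the anode: E°cell = +1.80 − (+1.50) = +0.30 V, n = 5.
Overall: 5 Co³⁺(aq) + Mn²⁺(aq) + 4 H₂O(l) → 5 Co²⁺(aq) + MnO₄⁻(aq) + 8 H⁺(aq)
Q = [Co²⁺]^5·[MnO₄⁻]·[H⁺]^8 / ([Co³⁺]^5·[Mn²⁺]); log Q = -21.101.
E = E° − (0.0592/n) log Q = +0.30 − (0.0592/5)(-21.101) = +0.550 V.

+0.550 V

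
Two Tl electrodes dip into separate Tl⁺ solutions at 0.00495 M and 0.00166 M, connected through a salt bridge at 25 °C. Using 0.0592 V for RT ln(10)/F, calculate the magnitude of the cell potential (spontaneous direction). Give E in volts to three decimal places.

For a concentration cell E°cell = 0. The 0.00495 M side is the cathode (reduction is favoured where [Tl⁺] is higher).
With n = 1, E = −(0.0592/1) log([Tl⁺]ₐₙ/[Tl⁺]꜀ₐₜ) = −(0.0592/1) log(0.00166/0.00495) = −(0.0592/1)(-0.474) = +0.028 V.

+0.028 V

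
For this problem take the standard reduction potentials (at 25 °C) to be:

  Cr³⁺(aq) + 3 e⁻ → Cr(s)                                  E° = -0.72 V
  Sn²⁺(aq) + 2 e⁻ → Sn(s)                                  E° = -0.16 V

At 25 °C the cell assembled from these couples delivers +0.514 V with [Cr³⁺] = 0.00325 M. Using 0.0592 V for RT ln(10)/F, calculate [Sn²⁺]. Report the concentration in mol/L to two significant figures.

Sn²⁺/Sn is the cathode, Cr³⁺/Cr the anode: E°cell = +0.56 V, n = 6.
Overall reaction: 3 Sn²⁺(aq) + 2 Cr(s) → 3 Sn(s) + 2 Cr³⁺(aq); Q = [Cr³⁺]^2/[Sn²⁺]^3.
From E = E° − (0.0592/n) log Q: log Q = (E° − E)·n/0.0592 = (+0.56 − (+0.514))·6/0.0592 = 4.6622.
So 3·log[Sn²⁺] = 2·log(0.00325) − log Q = -4.9762 − (4.6622) = -9.6384; log[Sn²⁺] = -9.6384 / 3 = -3.2128; [Sn²⁺] = 10^(-3.2128) ≈ 0.00061 M.

0.00061 M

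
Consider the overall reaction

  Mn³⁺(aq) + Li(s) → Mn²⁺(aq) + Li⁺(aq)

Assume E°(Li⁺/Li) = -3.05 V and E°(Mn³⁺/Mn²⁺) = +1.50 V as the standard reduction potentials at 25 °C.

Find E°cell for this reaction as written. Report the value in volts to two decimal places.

The Mn³⁺/Mn²⁺ couple has the higher reduction potential, so it is the cathode; Li⁺/Li is oxidised at the anode.
E°cell = E°(cathode) − E°(anode) = (+1.50) − (-3.05) = +4.55 V.

+4.55 V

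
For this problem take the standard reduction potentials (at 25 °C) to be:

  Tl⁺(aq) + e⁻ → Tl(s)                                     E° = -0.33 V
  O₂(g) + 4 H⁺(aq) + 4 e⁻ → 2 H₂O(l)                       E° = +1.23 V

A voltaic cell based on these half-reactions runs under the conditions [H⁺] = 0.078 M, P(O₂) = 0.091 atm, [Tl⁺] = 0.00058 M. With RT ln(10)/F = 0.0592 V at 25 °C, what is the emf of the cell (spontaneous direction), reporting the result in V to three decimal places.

+1.671 V

O₂/H₂O is the cathode (higher E°), Tl⁺/Tl the anode: E°cell = +1.23 − (-0.33) = +1.56 V, n = 4.
Overall: O₂(g) + 4 H⁺(aq) + 4 Tl(s) → 2 H₂O(l) + 4 Tl⁺(aq)
Q = [Tl⁺]^4 / (P(O₂)·[H⁺]^4); log Q = -7.474.
E = E° − (0.0592/n) log Q = +1.56 − (0.0592/4)(-7.474) = +1.671 V.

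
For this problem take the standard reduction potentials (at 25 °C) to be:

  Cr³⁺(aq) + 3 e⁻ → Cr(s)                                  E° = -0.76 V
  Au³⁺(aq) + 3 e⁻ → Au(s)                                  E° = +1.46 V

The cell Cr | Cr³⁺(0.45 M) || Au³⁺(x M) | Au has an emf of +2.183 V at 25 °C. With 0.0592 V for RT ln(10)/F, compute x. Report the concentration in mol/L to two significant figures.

0.0060 M

Au³⁺/Au is the cathode, Cr³⁺/Cr the anode: E°cell = +2.22 V, n = 3.
Overall reaction: Au³⁺(aq) + Cr(s) → Au(s) + Cr³⁺(aq); Q = [Cr³⁺]^1/[Au³⁺]^1.
From E = E° − (0.0592/n) log Q: log Q = (E° − E)·n/0.0592 = (+2.22 − (+2.183))·3/0.0592 = 1.8750.
So 1·log[Au³⁺] = 1·log(0.45) − log Q = -0.3468 − (1.8750) = -2.2218; [Au³⁺] = 10^(-2.2218) ≈ 0.0060 M.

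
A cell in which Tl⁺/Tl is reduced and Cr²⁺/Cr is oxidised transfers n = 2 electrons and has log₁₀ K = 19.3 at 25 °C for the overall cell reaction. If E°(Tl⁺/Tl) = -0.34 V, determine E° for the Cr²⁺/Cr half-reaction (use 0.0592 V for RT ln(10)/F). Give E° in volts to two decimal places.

E°cell = (0.0592/n)·log K = (0.0592/2)(19.3) = +0.571 V.
Since Tl⁺/Tl is the cathode and Cr²⁺/Cr the anode, E°cell = E°(Tl⁺/Tl) − E°(Cr²⁺/Cr).
So E°(Cr²⁺/Cr) = E°(Tl⁺/Tl) − E°cell = (-0.34) − (+0.571) = -0.91 V.

-0.91 V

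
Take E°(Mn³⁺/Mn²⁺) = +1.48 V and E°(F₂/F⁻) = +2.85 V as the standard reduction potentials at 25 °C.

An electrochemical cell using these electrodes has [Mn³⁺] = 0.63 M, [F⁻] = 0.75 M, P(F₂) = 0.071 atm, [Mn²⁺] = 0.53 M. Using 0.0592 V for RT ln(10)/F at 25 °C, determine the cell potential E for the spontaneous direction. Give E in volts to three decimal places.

F₂/F⁻ is the cathode (higher E°), Mn³⁺/Mn²⁺ the anode: E°cell = +2.85 − (+1.48) = +1.37 V, n = 2.
Overall: F₂(g) + 2 Mn²⁺(aq) → 2 F⁻(aq) + 2 Mn³⁺(aq)
Q = [F⁻]^2·[Mn³⁺]^2 / (P(F₂)·[Mn²⁺]^2); log Q = 1.049.
E = E° − (0.0592/n) log Q = +1.37 − (0.0592/2)(1.049) = +1.339 V.

+1.339 V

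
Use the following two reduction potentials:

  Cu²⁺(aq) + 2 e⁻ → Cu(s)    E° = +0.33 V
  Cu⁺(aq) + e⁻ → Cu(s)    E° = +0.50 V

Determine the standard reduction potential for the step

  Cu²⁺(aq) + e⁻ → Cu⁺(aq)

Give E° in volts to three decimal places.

Sequential free energies add, so n₃E°₃ = n₁E°₁ + n₂E°₂.
With n₃ = 2, and the known step contributing 1×(+0.50) V, the unknown satisfies 1·E° = 2×(+0.33) − 1×(+0.50) = +0.160.
E° = +0.160 / 1 = +0.160 V.

+0.160 V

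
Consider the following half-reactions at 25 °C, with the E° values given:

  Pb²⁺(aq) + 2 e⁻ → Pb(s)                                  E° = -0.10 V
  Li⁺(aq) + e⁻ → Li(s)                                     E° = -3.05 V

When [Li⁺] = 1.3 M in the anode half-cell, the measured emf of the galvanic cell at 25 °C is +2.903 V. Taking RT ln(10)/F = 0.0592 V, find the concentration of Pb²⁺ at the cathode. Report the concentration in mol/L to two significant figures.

0.044 M

Pb²⁺/Pb is the cathode, Li⁺/Li the anode: E°cell = +2.95 V, n = 2.
Overall reaction: Pb²⁺(aq) + 2 Li(s) → Pb(s) + 2 Li⁺(aq); Q = [Li⁺]^2/[Pb²⁺]^1.
From E = E° − (0.0592/n) log Q: log Q = (E° − E)·n/0.0592 = (+2.95 − (+2.903))·2/0.0592 = 1.5878.
So 1·log[Pb²⁺] = 2·log(1.3) − log Q = 0.2279 − (1.5878) = -1.3599; [Pb²⁺] = 10^(-1.3599) ≈ 0.044 M.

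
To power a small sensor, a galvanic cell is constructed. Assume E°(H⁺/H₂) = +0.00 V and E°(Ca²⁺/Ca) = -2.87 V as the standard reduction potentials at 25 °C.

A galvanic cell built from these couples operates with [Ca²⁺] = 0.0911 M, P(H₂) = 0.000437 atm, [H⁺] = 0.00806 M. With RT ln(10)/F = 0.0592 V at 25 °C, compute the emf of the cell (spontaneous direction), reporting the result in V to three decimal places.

+2.876 V

H⁺/H₂ is the cathode (higher E°), Ca²⁺/Ca the anode: E°cell = +0.00 − (-2.87) = +2.87 V, n = 2.
Overall: 2 H⁺(aq) + Ca(s) → H₂(g) + Ca²⁺(aq)
Q = P(H₂)·[Ca²⁺] / ([H⁺]^2); log Q = -0.213.
E = E° − (0.0592/n) log Q = +2.87 − (0.0592/2)(-0.213) = +2.876 V.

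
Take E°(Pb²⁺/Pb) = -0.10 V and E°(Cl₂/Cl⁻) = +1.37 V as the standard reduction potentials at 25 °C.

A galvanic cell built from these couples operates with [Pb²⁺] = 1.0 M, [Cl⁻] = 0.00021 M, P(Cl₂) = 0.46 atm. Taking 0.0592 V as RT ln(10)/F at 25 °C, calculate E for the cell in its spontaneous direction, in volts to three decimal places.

+1.678 V

Cl₂/Cl⁻ is the cathode (higher E°), Pb²⁺/Pb the anode: E°cell = +1.37 − (-0.10) = +1.47 V, n = 2.
Overall: Cl₂(g) + Pb(s) → 2 Cl⁻(aq) + Pb²⁺(aq)
Q = [Cl⁻]^2·[Pb²⁺] / (P(Cl₂)); log Q = -7.018.
E = E° − (0.0592/n) log Q = +1.47 − (0.0592/2)(-7.018) = +1.678 V.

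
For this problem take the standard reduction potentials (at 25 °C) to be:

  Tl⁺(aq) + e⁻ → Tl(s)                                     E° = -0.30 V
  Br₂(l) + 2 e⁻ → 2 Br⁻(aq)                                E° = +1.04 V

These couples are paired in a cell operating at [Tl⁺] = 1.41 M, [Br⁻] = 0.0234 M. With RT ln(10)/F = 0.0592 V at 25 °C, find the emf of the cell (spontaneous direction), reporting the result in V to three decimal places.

+1.428 V

Br₂/Br⁻ is the cathode (higher E°), Tl⁺/Tl the anode: E°cell = +1.04 − (-0.30) = +1.34 V, n = 2.
Overall: Br₂(l) + 2 Tl(s) → 2 Br⁻(aq) + 2 Tl⁺(aq)
Q = [Br⁻]^2·[Tl⁺]^2; log Q = -2.963.
E = E° − (0.0592/n) log Q = +1.34 − (0.0592/2)(-2.963) = +1.428 V.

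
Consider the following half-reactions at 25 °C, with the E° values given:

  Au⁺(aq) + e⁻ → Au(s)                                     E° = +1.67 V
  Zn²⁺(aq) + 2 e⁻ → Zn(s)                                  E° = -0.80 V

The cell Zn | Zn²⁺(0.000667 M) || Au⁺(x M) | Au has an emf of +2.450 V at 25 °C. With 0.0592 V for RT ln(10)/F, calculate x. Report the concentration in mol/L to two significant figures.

0.012 M

Au⁺/Au is the cathode, Zn²⁺/Zn the anode: E°cell = +2.47 V, n = 2.
Overall reaction: 2 Au⁺(aq) + Zn(s) → 2 Au(s) + Zn²⁺(aq); Q = [Zn²⁺]^1/[Au⁺]^2.
From E = E° − (0.0592/n) log Q: log Q = (E° − E)·n/0.0592 = (+2.47 − (+2.450))·2/0.0592 = 0.6757.
So 2·log[Au⁺] = 1·log(0.000667) − log Q = -3.1759 − (0.6757) = -3.8516; log[Au⁺] = -3.8516 / 2 = -1.9258; [Au⁺] = 10^(-1.9258) ≈ 0.012 M.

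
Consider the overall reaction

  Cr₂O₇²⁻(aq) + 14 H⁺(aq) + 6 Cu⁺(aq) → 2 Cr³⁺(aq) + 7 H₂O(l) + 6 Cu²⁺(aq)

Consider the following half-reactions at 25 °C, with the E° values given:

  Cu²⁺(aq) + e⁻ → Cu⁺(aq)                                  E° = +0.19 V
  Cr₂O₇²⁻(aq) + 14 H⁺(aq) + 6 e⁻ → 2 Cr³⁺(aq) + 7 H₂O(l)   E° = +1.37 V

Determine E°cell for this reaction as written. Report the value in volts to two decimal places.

The Cr₂O₇²⁻/Cr³⁺ couple has the higher reduction potential, so it is the cathode; Cu²⁺/Cu⁺ is oxidised at the anode.
E°cell = E°(cathode) − E°(anode) = (+1.37) − (+0.19) = +1.18 V.

+1.18 V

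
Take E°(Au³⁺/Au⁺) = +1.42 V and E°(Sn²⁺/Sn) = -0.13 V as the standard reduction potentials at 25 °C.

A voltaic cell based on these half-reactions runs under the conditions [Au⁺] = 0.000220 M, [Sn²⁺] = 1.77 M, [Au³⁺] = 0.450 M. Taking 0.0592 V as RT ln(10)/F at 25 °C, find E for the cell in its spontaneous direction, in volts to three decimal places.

Au³⁺/Au⁺ is the cathode (higher E°), Sn²⁺/Sn the anode: E°cell = +1.42 − (-0.13) = +1.55 V, n = 2.
Overall: Au³⁺(aq) + Sn(s) → Au⁺(aq) + Sn²⁺(aq)
Q = [Au⁺]·[Sn²⁺] / ([Au³⁺]); log Q = -3.063.
E = E° − (0.0592/n) log Q = +1.55 − (0.0592/2)(-3.063) = +1.641 V.

+1.641 V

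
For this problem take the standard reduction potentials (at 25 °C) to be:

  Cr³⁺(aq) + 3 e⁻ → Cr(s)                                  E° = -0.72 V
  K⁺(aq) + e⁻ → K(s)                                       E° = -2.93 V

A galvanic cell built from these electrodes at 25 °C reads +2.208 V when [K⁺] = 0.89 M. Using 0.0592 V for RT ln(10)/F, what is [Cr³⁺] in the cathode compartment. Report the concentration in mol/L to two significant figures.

Cr³⁺/Cr is the cathode, K⁺/K the anode: E°cell = +2.21 V, n = 3.
Overall reaction: Cr³⁺(aq) + 3 K(s) → Cr(s) + 3 K⁺(aq); Q = [K⁺]^3/[Cr³⁺]^1.
From E = E° − (0.0592/n) log Q: log Q = (E° − E)·n/0.0592 = (+2.21 − (+2.208))·3/0.0592 = 0.1014.
So 1·log[Cr³⁺] = 3·log(0.89) − log Q = -0.1518 − (0.1014) = -0.2532; [Cr³⁺] = 10^(-0.2532) ≈ 0.56 M.

0.56 M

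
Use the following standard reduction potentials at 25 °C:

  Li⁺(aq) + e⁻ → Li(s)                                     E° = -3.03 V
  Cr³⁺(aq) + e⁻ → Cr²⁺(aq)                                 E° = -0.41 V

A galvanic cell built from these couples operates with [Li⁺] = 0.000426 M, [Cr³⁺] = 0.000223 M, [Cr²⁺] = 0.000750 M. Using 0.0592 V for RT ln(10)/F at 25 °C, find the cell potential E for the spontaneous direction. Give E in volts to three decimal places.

+2.788 V

Cr³⁺/Cr²⁺ is the cathode (higher E°), Li⁺/Li the anode: E°cell = -0.41 − (-3.03) = +2.62 V, n = 1.
Overall: Cr³⁺(aq) + Li(s) → Cr²⁺(aq) + Li⁺(aq)
Q = [Cr²⁺]·[Li⁺] / ([Cr³⁺]); log Q = -2.844.
E = E° − (0.0592/n) log Q = +2.62 − (0.0592/1)(-2.844) = +2.788 V.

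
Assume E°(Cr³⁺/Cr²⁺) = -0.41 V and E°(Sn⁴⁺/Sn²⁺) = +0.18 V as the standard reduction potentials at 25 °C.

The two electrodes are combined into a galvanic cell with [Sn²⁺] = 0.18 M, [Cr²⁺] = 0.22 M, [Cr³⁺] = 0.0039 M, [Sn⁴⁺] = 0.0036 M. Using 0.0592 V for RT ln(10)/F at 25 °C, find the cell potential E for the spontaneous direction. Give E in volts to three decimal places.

+0.643 V

Sn⁴⁺/Sn²⁺ is the cathode (higher E°), Cr³⁺/Cr²⁺ the anode: E°cell = +0.18 − (-0.41) = +0.59 V, n = 2.
Overall: Sn⁴⁺(aq) + 2 Cr²⁺(aq) → Sn²⁺(aq) + 2 Cr³⁺(aq)
Q = [Sn²⁺]·[Cr³⁺]^2 / ([Sn⁴⁺]·[Cr²⁺]^2); log Q = -1.804.
E = E° − (0.0592/n) log Q = +0.59 − (0.0592/2)(-1.804) = +0.643 V.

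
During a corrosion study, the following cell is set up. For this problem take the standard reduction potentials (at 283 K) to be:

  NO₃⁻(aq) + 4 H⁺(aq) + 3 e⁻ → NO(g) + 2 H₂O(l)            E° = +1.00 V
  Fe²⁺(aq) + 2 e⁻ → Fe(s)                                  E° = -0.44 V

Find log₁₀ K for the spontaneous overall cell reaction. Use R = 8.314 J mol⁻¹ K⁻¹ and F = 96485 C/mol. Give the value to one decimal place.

Cathode: NO₃⁻/NO; anode: Fe²⁺/Fe. E°cell = (+1.00) − (-0.44) = +1.44 V, with n = 6.
ΔG° = −nFE° = −RT ln K, so ln K = nFE°/(RT) = (6)(96485)(+1.44) / ((8.314)(283)) = 354.305.
log₁₀ K = 354.305 / ln 10 = 153.9.

153.9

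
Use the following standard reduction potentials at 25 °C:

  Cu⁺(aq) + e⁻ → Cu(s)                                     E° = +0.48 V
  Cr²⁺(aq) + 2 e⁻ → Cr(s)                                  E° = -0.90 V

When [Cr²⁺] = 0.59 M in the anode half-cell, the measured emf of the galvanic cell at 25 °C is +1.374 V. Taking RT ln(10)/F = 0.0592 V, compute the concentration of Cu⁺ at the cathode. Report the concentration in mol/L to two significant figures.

Cu⁺/Cu is the cathode, Cr²⁺/Cr the anode: E°cell = +1.38 V, n = 2.
Overall reaction: 2 Cu⁺(aq) + Cr(s) → 2 Cu(s) + Cr²⁺(aq); Q = [Cr²⁺]^1/[Cu⁺]^2.
From E = E° − (0.0592/n) log Q: log Q = (E° − E)·n/0.0592 = (+1.38 − (+1.374))·2/0.0592 = 0.2027.
So 2·log[Cu⁺] = 1·log(0.59) − log Q = -0.2291 − (0.2027) = -0.4318; log[Cu⁺] = -0.4318 / 2 = -0.2159; [Cu⁺] = 10^(-0.2159) ≈ 0.61 M.

0.61 M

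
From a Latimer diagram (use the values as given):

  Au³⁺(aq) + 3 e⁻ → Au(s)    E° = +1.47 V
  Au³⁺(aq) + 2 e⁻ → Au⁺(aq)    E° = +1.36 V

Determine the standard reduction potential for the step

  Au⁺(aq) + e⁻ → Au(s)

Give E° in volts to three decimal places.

Sequential free energies add, so n₃E°₃ = n₁E°₁ + n₂E°₂.
With n₃ = 3, and the known step contributing 2×(+1.36) V, the unknown satisfies 1·E° = 3×(+1.47) − 2×(+1.36) = +1.690.
E° = +1.690 / 1 = +1.690 V.

+1.690 V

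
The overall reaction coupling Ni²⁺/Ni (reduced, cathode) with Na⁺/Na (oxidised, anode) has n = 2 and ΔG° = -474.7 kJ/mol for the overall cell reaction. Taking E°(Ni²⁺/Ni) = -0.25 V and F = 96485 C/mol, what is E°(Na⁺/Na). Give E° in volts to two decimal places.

-2.71 V

E°cell = −ΔG°/(nF) = −(-474.7×10³)/((2)(96485)) = +2.460 V.
Since Ni²⁺/Ni is the cathode and Na⁺/Na the anode, E°cell = E°(Ni²⁺/Ni) − E°(Na⁺/Na).
So E°(Na⁺/Na) = E°(Ni²⁺/Ni) − E°cell = (-0.25) − (+2.460) = -2.71 V.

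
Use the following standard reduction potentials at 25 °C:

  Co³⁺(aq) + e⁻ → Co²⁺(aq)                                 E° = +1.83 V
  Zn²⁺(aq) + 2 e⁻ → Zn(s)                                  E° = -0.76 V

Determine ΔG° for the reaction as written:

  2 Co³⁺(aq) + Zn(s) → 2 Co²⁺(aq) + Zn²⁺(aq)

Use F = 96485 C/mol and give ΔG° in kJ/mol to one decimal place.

As written, Co³⁺/Co²⁺ is reduced (cathode) and Zn²⁺/Zn is oxidised (anode), so E°cell = (+1.83) − (-0.76) = +2.59 V.
Balancing electrons gives n = 2.
ΔG° = −nFE° = −(2)(96485)(+2.59) = -499,792 J = -499.8 kJ/mol.

-499.8 kJ/mol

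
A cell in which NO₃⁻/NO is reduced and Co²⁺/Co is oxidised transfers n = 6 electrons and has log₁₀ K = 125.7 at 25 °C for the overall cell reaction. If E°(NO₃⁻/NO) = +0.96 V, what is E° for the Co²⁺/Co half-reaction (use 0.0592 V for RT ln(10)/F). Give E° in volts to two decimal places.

-0.28 V

E°cell = (0.0592/n)·log K = (0.0592/6)(125.7) = +1.240 V.
Since NO₃⁻/NO is the cathode and Co²⁺/Co the anode, E°cell = E°(NO₃⁻/NO) − E°(Co²⁺/Co).
So E°(Co²⁺/Co) = E°(NO₃⁻/NO) − E°cell = (+0.96) − (+1.240) = -0.28 V.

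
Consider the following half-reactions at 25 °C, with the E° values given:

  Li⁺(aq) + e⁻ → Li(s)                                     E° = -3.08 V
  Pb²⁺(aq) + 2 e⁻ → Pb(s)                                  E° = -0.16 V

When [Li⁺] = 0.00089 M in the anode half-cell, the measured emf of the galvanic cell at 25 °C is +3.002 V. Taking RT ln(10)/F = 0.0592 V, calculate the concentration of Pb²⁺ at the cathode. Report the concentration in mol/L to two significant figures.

Pb²⁺/Pb is the cathode, Li⁺/Li the anode: E°cell = +2.92 V, n = 2.
Overall reaction: Pb²⁺(aq) + 2 Li(s) → Pb(s) + 2 Li⁺(aq); Q = [Li⁺]^2/[Pb²⁺]^1.
From E = E° − (0.0592/n) log Q: log Q = (E° − E)·n/0.0592 = (+2.92 − (+3.002))·2/0.0592 = -2.7703.
So 1·log[Pb²⁺] = 2·log(0.00089) − log Q = -6.1012 − (-2.7703) = -3.3309; [Pb²⁺] = 10^(-3.3309) ≈ 0.00047 M.

0.00047 M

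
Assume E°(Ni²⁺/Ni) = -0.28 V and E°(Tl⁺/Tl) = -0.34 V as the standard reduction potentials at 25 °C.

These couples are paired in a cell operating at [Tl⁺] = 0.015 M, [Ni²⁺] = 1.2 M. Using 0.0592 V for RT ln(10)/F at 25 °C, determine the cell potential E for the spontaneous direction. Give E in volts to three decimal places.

Ni²⁺/Ni is the cathode (higher E°), Tl⁺/Tl the anode: E°cell = -0.28 − (-0.34) = +0.06 V, n = 2.
Overall: Ni²⁺(aq) + 2 Tl(s) → Ni(s) + 2 Tl⁺(aq)
Q = [Tl⁺]^2 / ([Ni²⁺]); log Q = -3.727.
E = E° − (0.0592/n) log Q = +0.06 − (0.0592/2)(-3.727) = +0.170 V.

+0.170 V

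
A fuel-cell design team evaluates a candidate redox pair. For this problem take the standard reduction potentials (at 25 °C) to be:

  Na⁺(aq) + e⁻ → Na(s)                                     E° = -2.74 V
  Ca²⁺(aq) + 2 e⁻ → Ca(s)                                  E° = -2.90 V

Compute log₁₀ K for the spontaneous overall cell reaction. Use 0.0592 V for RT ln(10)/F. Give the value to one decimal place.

5.4

Cathode: Na⁺/Na; anode: Ca²⁺/Ca. E°cell = +0.16 V, n = 2.
log K = nE°cell / 0.0592 = (2)(+0.16) / 0.0592 = 5.4.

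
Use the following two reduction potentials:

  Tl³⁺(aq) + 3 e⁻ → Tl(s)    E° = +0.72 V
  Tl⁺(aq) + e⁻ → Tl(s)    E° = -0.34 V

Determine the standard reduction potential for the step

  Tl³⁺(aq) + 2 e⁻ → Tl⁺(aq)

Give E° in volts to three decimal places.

+1.250 V

Sequential free energies add, so n₃E°₃ = n₁E°₁ + n₂E°₂.
With n₃ = 3, and the known step contributing 1×(-0.34) V, the unknown satisfies 2·E° = 3×(+0.72) − 1×(-0.34) = +2.500.
E° = +2.500 / 2 = +1.250 V.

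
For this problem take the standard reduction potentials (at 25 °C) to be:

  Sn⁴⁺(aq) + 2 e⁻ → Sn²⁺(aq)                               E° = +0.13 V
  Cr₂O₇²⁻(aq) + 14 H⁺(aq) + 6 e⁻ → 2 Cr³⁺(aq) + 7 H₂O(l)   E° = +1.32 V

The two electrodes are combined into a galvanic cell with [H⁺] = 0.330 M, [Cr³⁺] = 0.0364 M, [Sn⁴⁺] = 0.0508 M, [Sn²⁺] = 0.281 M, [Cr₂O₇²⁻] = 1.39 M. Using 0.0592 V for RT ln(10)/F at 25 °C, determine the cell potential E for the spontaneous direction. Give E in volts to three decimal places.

+1.175 V

Cr₂O₇²⁻/Cr³⁺ is the cathode (higher E°), Sn⁴⁺/Sn²⁺ the anode: E°cell = +1.32 − (+0.13) = +1.19 V, n = 6.
Overall: Cr₂O₇²⁻(aq) + 14 H⁺(aq) + 3 Sn²⁺(aq) → 2 Cr³⁺(aq) + 7 H₂O(l) + 3 Sn⁴⁺(aq)
Q = [Cr³⁺]^2·[Sn⁴⁺]^3 / ([Cr₂O₇²⁻]·[H⁺]^14·[Sn²⁺]^3); log Q = 1.491.
E = E° − (0.0592/n) log Q = +1.19 − (0.0592/6)(1.491) = +1.175 V.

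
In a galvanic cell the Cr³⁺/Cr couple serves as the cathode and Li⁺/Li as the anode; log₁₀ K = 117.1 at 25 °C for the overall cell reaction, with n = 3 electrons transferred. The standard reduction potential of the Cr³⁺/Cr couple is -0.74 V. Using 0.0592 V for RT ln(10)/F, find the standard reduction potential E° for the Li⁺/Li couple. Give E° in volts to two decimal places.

-3.05 V

E°cell = (0.0592/n)·log K = (0.0592/3)(117.1) = +2.311 V.
Since Cr³⁺/Cr is the cathode and Li⁺/Li the anode, E°cell = E°(Cr³⁺/Cr) − E°(Li⁺/Li).
So E°(Li⁺/Li) = E°(Cr³⁺/Cr) − E°cell = (-0.74) − (+2.311) = -3.05 V.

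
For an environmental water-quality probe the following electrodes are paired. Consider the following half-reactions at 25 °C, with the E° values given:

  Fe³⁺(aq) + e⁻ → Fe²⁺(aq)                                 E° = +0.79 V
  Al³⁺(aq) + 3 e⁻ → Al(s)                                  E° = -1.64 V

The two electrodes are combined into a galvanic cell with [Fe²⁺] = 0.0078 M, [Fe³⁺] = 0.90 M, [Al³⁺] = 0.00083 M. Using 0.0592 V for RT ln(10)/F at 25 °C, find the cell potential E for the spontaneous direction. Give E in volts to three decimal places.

+2.613 V

Fe³⁺/Fe²⁺ is the cathode (higher E°), Al³⁺/Al the anode: E°cell = +0.79 − (-1.64) = +2.43 V, n = 3.
Overall: 3 Fe³⁺(aq) + Al(s) → 3 Fe²⁺(aq) + Al³⁺(aq)
Q = [Fe²⁺]^3·[Al³⁺] / ([Fe³⁺]^3); log Q = -9.267.
E = E° − (0.0592/n) log Q = +2.43 − (0.0592/3)(-9.267) = +2.613 V.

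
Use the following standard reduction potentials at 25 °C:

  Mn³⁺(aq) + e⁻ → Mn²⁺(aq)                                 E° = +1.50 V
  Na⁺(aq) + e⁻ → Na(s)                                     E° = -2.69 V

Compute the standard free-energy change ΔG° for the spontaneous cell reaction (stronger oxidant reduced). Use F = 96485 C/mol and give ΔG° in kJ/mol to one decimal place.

Mn³⁺/Mn²⁺ (E° = +1.50 V) is the cathode; Na⁺/Na (E° = -2.69 V) is the anode, so E°cell = +4.19 V.
Balancing electrons gives n = 1 (lcm of 1 and 1).
ΔG° = −nFE° = −(1)(96485)(+4.19) = -404,272 J = -404.3 kJ/mol.

-404.3 kJ/mol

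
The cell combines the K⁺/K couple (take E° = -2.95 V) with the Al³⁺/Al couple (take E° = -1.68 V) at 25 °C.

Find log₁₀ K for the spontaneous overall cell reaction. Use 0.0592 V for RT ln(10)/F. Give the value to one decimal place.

64.4

Cathode: Al³⁺/Al; anode: K⁺/K. E°cell = +1.27 V, n = 3.
log K = nE°cell / 0.0592 = (3)(+1.27) / 0.0592 = 64.4.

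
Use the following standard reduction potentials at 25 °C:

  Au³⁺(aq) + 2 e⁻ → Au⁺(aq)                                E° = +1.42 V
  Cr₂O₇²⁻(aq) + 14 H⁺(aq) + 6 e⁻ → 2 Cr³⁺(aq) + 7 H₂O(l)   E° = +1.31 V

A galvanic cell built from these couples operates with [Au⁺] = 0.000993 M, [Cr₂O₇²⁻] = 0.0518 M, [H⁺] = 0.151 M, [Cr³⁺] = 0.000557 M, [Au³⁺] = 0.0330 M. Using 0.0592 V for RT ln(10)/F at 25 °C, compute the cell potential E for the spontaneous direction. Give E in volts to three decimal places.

Au³⁺/Au⁺ is the cathode (higher E°), Cr₂O₇²⁻/Cr³⁺ the anode: E°cell = +1.42 − (+1.31) = +0.11 V, n = 6.
Overall: 3 Au³⁺(aq) + 2 Cr³⁺(aq) + 7 H₂O(l) → 3 Au⁺(aq) + Cr₂O₇²⁻(aq) + 14 H⁺(aq)
Q = [Au⁺]^3·[Cr₂O₇²⁻]·[H⁺]^14 / ([Au³⁺]^3·[Cr³⁺]^2); log Q = -10.836.
E = E° − (0.0592/n) log Q = +0.11 − (0.0592/6)(-10.836) = +0.217 V.

+0.217 V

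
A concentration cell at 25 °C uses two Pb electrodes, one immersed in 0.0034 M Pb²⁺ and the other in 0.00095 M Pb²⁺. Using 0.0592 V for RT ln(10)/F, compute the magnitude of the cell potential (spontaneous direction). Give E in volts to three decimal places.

For a concentration cell E°cell = 0. The 0.0034 M side is the cathode (reduction is favoured where [Pb²⁺] is higher).
With n = 2, E = −(0.0592/2) log([Pb²⁺]ₐₙ/[Pb²⁺]꜀ₐₜ) = −(0.0592/2) log(0.00095/0.0034) = −(0.0592/2)(-0.554) = +0.016 V.

+0.016 V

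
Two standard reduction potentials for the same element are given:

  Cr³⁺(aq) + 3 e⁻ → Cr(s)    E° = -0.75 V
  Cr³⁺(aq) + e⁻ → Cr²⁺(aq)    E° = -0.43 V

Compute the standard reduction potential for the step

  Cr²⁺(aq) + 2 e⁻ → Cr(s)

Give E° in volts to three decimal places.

-0.910 V

Sequential free energies add, so n₃E°₃ = n₁E°₁ + n₂E°₂.
With n₃ = 3, and the known step contributing 1×(-0.43) V, the unknown satisfies 2·E° = 3×(-0.75) − 1×(-0.43) = -1.820.
E° = -1.820 / 2 = -0.910 V.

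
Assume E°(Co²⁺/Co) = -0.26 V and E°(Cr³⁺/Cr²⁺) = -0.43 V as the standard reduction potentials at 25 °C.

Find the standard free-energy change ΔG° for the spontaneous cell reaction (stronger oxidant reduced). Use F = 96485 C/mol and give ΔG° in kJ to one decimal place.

-32.8 kJ

Co²⁺/Co (E° = -0.26 V) is the cathode; Cr³⁺/Cr²⁺ (E° = -0.43 V) is the anode, so E°cell = +0.17 V.
Balancing electrons gives n = 2 (lcm of 2 and 1).
ΔG° = −nFE° = −(2)(96485)(+0.17) = -32,805 J = -32.8 kJ.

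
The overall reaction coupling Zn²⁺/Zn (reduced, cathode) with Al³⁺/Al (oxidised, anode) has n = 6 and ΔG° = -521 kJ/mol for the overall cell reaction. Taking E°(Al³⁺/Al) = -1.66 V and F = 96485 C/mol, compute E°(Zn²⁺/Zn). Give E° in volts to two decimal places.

E°cell = −ΔG°/(nF) = −(-521×10³)/((6)(96485)) = +0.900 V.
Since Zn²⁺/Zn is the cathode and Al³⁺/Al the anode, E°cell = E°(Zn²⁺/Zn) − E°(Al³⁺/Al).
So E°(Zn²⁺/Zn) = E°cell + E°(Al³⁺/Al) = +0.900 + (-1.66) = -0.76 V.

-0.76 V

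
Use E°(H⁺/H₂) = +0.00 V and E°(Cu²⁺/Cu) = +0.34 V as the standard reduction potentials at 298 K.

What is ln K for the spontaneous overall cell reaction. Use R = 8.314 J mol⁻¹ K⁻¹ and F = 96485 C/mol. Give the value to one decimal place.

26.5

Cathode: Cu²⁺/Cu; anode: H⁺/H₂. E°cell = (+0.34) − (+0.00) = +0.34 V, with n = 2.
ΔG° = −nFE° = −RT ln K, so ln K = nFE°/(RT) = (2)(96485)(+0.34) / ((8.314)(298)) = 26.481.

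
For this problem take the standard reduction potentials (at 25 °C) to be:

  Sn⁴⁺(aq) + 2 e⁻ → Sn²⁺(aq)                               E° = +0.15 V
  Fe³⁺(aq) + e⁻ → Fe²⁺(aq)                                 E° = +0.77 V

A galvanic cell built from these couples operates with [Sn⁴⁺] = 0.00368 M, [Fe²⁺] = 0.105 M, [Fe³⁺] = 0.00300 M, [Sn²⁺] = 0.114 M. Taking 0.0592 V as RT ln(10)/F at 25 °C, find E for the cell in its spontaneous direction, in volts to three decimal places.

+0.573 V

Fe³⁺/Fe²⁺ is the cathode (higher E°), Sn⁴⁺/Sn²⁺ the anode: E°cell = +0.77 − (+0.15) = +0.62 V, n = 2.
Overall: 2 Fe³⁺(aq) + Sn²⁺(aq) → 2 Fe²⁺(aq) + Sn⁴⁺(aq)
Q = [Fe²⁺]^2·[Sn⁴⁺] / ([Fe³⁺]^2·[Sn²⁺]); log Q = 1.597.
E = E° − (0.0592/n) log Q = +0.62 − (0.0592/2)(1.597) = +0.573 V.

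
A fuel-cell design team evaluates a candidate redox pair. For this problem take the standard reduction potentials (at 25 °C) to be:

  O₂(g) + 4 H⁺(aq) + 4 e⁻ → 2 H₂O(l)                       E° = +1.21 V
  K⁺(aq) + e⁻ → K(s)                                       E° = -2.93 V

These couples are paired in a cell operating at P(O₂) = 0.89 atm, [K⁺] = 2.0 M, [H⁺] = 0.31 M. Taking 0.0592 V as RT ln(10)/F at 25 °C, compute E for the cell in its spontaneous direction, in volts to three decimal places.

O₂/H₂O is the cathode (higher E°), K⁺/K the anode: E°cell = +1.21 − (-2.93) = +4.14 V, n = 4.
Overall: O₂(g) + 4 H⁺(aq) + 4 K(s) → 2 H₂O(l) + 4 K⁺(aq)
Q = [K⁺]^4 / (P(O₂)·[H⁺]^4); log Q = 3.289.
E = E° − (0.0592/n) log Q = +4.14 − (0.0592/4)(3.289) = +4.091 V.

+4.091 V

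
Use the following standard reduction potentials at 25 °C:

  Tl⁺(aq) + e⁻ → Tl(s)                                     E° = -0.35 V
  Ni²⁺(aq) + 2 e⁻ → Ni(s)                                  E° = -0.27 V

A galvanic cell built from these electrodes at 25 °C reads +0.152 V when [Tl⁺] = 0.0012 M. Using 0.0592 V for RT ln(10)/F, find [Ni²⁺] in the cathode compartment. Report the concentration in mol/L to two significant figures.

0.00039 M

Ni²⁺/Ni is the cathode, Tl⁺/Tl the anode: E°cell = +0.08 V, n = 2.
Overall reaction: Ni²⁺(aq) + 2 Tl(s) → Ni(s) + 2 Tl⁺(aq); Q = [Tl⁺]^2/[Ni²⁺]^1.
From E = E° − (0.0592/n) log Q: log Q = (E° − E)·n/0.0592 = (+0.08 − (+0.152))·2/0.0592 = -2.4324.
So 1·log[Ni²⁺] = 2·log(0.0012) − log Q = -5.8416 − (-2.4324) = -3.4092; [Ni²⁺] = 10^(-3.4092) ≈ 0.00039 M.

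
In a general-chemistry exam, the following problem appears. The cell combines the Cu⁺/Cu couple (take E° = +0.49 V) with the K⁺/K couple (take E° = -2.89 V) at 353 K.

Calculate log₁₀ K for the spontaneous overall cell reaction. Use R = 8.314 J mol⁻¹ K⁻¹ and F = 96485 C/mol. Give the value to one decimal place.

Cathode: Cu⁺/Cu; anode: K⁺/K. E°cell = (+0.49) − (-2.89) = +3.38 V, with n = 1.
ΔG° = −nFE° = −RT ln K, so ln K = nFE°/(RT) = (1)(96485)(+3.38) / ((8.314)(353)) = 111.120.
log₁₀ K = 111.120 / ln 10 = 48.3.

48.3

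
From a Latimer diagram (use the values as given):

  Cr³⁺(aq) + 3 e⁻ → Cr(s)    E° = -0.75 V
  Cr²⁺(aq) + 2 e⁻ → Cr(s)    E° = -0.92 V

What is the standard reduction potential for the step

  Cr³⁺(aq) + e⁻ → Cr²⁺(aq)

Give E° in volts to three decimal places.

-0.410 V

Sequential free energies add, so n₃E°₃ = n₁E°₁ + n₂E°₂.
With n₃ = 3, and the known step contributing 2×(-0.92) V, the unknown satisfies 1·E° = 3×(-0.75) − 2×(-0.92) = -0.410.
E° = -0.410 / 1 = -0.410 V.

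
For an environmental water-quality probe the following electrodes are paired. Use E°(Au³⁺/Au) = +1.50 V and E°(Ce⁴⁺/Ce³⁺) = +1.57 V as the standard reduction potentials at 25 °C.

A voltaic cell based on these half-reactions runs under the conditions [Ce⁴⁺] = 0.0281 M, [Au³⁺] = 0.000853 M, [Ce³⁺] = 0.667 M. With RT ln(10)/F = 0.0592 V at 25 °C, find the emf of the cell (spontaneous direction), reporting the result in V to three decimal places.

Ce⁴⁺/Ce³⁺ is the cathode (higher E°), Au³⁺/Au the anode: E°cell = +1.57 − (+1.50) = +0.07 V, n = 3.
Overall: 3 Ce⁴⁺(aq) + Au(s) → 3 Ce³⁺(aq) + Au³⁺(aq)
Q = [Ce³⁺]^3·[Au³⁺] / ([Ce⁴⁺]^3); log Q = 1.057.
E = E° − (0.0592/n) log Q = +0.07 − (0.0592/3)(1.057) = +0.049 V.

+0.049 V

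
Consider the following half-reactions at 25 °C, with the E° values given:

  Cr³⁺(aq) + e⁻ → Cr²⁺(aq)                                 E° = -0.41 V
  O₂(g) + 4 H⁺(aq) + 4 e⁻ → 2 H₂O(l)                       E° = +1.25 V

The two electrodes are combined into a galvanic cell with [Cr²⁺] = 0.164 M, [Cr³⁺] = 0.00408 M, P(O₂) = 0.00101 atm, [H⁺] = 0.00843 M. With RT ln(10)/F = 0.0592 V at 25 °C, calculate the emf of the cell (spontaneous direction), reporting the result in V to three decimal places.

O₂/H₂O is the cathode (higher E°), Cr³⁺/Cr²⁺ the anode: E°cell = +1.25 − (-0.41) = +1.66 V, n = 4.
Overall: O₂(g) + 4 H⁺(aq) + 4 Cr²⁺(aq) → 2 H₂O(l) + 4 Cr³⁺(aq)
Q = [Cr³⁺]^4 / (P(O₂)·[H⁺]^4·[Cr²⁺]^4); log Q = 4.876.
E = E° − (0.0592/n) log Q = +1.66 − (0.0592/4)(4.876) = +1.588 V.

+1.588 V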